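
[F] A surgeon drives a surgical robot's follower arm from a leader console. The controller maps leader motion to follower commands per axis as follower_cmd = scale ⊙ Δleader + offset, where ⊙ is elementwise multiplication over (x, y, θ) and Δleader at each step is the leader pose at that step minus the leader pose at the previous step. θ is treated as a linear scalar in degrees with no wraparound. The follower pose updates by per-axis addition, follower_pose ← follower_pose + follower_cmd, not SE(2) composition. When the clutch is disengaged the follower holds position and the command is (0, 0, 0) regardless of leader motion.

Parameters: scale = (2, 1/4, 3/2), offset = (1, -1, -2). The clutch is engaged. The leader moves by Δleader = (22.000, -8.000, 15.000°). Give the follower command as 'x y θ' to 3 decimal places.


axis x: 2·22.000 + 1 = 45.000
axis y: 1/4·-8.000 + -1 = -3.000
axis θ: 3/2·15.000 + -2 = 20.500

45.000 -3.000 20.500


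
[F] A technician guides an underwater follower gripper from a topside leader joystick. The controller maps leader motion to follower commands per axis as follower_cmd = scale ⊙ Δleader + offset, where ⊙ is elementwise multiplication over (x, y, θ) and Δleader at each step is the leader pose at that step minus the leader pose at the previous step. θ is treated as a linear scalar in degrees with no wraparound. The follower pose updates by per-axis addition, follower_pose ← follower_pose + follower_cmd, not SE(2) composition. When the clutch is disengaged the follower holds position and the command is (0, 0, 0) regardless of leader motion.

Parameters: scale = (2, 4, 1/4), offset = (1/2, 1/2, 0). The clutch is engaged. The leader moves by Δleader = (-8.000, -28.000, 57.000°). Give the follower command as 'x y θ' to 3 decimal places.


axis x: 2·-8.000 + 1/2 = -15.500
axis y: 4·-28.000 + 1/2 = -111.500
axis θ: 1/4·57.000 + 0 = 14.250

-15.500 -111.500 14.250


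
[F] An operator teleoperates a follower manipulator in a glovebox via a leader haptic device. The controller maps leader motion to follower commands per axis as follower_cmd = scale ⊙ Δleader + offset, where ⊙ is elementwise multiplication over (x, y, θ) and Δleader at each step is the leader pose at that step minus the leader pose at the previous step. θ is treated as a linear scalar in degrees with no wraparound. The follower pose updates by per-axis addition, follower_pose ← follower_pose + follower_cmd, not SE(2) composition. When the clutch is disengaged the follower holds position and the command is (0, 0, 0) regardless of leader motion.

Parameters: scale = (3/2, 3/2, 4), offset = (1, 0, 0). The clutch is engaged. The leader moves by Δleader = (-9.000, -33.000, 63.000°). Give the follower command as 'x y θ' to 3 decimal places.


-12.500 -49.500 252.000

axis x: 3/2·-9.000 + 1 = -12.500
axis y: 3/2·-33.000 + 0 = -49.500
axis θ: 4·63.000 + 0 = 252.000


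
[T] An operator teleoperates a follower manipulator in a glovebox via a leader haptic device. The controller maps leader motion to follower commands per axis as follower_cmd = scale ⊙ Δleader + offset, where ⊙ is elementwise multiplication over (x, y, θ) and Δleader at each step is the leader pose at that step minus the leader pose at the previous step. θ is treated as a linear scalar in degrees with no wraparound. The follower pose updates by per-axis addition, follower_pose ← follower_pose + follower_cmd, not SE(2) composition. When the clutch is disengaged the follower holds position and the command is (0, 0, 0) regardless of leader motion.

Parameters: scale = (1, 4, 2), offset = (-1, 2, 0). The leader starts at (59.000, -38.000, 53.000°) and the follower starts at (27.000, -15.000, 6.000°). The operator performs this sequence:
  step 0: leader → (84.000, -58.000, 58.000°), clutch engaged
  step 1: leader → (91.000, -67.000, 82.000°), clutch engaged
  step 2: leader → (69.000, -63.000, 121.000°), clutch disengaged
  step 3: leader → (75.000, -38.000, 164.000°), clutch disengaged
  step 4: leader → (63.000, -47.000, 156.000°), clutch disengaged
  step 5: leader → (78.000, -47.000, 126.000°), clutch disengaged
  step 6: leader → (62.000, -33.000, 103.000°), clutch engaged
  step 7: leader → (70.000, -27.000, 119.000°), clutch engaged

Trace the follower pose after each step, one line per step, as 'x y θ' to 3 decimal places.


step 0: Δleader=(25.000, -20.000, 5.000°), engaged; cmd=(24.000, -78.000, 10.000°) → follower=(51.000, -93.000, 16.000°)
step 1: Δleader=(7.000, -9.000, 24.000°), engaged; cmd=(6.000, -34.000, 48.000°) → follower=(57.000, -127.000, 64.000°)
step 2: Δleader=(-22.000, 4.000, 39.000°), disengaged; cmd=(0,0,0) → follower holds at (57.000, -127.000, 64.000°)
step 3: Δleader=(6.000, 25.000, 43.000°), disengaged; cmd=(0,0,0) → follower holds at (57.000, -127.000, 64.000°)
step 4: Δleader=(-12.000, -9.000, -8.000°), disengaged; cmd=(0,0,0) → follower holds at (57.000, -127.000, 64.000°)
step 5: Δleader=(15.000, 0.000, -30.000°), disengaged; cmd=(0,0,0) → follower holds at (57.000, -127.000, 64.000°)
step 6: Δleader=(-16.000, 14.000, -23.000°), engaged; cmd=(-17.000, 58.000, -46.000°) → follower=(40.000, -69.000, 18.000°)
step 7: Δleader=(8.000, 6.000, 16.000°), engaged; cmd=(7.000, 26.000, 32.000°) → follower=(47.000, -43.000, 50.000°)

51.000 -93.000 16.000
57.000 -127.000 64.000
57.000 -127.000 64.000
57.000 -127.000 64.000
57.000 -127.000 64.000
57.000 -127.000 64.000
40.000 -69.000 18.000
47.000 -43.000 50.000


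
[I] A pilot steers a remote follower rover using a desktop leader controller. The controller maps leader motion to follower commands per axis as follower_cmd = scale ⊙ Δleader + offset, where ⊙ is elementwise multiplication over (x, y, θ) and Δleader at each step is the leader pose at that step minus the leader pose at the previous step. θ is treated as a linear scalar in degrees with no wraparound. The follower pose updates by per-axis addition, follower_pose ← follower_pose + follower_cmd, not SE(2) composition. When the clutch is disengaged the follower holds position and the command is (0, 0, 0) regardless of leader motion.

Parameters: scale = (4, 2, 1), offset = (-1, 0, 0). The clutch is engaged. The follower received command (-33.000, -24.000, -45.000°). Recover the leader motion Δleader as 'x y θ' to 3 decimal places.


-8.000 -12.000 -45.000

axis x: (-33.000 − -1) / (4) = -8.000
axis y: (-24.000 − 0) / (2) = -12.000
axis θ: (-45.000 − 0) / (1) = -45.000


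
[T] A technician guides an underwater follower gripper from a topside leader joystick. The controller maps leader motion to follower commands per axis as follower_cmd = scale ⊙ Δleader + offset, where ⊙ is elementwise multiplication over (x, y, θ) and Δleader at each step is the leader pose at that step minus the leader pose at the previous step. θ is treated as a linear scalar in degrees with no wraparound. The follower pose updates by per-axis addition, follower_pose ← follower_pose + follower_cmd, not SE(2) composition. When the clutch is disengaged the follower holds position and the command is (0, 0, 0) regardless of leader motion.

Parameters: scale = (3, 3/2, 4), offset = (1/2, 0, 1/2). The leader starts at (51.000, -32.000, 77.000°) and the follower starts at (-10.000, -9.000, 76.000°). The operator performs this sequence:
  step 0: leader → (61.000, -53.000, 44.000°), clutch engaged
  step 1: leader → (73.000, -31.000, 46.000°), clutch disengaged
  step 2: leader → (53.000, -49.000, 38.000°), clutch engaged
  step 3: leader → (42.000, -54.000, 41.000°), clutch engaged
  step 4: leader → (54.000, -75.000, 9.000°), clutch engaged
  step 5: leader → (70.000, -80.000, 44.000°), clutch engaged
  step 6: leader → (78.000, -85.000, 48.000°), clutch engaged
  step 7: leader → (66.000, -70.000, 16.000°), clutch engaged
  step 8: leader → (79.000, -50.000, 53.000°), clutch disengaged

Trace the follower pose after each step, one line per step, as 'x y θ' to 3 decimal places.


20.500 -40.500 -55.500
20.500 -40.500 -55.500
-39.000 -67.500 -87.000
-71.500 -75.000 -74.500
-35.000 -106.500 -202.000
13.500 -114.000 -61.500
38.000 -121.500 -45.000
2.500 -99.000 -172.500
2.500 -99.000 -172.500

step 0: Δleader=(10.000, -21.000, -33.000°), engaged; cmd=(30.500, -31.500, -131.500°) → follower=(20.500, -40.500, -55.500°)
step 1: Δleader=(12.000, 22.000, 2.000°), disengaged; cmd=(0,0,0) → follower holds at (20.500, -40.500, -55.500°)
step 2: Δleader=(-20.000, -18.000, -8.000°), engaged; cmd=(-59.500, -27.000, -31.500°) → follower=(-39.000, -67.500, -87.000°)
step 3: Δleader=(-11.000, -5.000, 3.000°), engaged; cmd=(-32.500, -7.500, 12.500°) → follower=(-71.500, -75.000, -74.500°)
step 4: Δleader=(12.000, -21.000, -32.000°), engaged; cmd=(36.500, -31.500, -127.500°) → follower=(-35.000, -106.500, -202.000°)
step 5: Δleader=(16.000, -5.000, 35.000°), engaged; cmd=(48.500, -7.500, 140.500°) → follower=(13.500, -114.000, -61.500°)
step 6: Δleader=(8.000, -5.000, 4.000°), engaged; cmd=(24.500, -7.500, 16.500°) → follower=(38.000, -121.500, -45.000°)
step 7: Δleader=(-12.000, 15.000, -32.000°), engaged; cmd=(-35.500, 22.500, -127.500°) → follower=(2.500, -99.000, -172.500°)
step 8: Δleader=(13.000, 20.000, 37.000°), disengaged; cmd=(0,0,0) → follower holds at (2.500, -99.000, -172.500°)


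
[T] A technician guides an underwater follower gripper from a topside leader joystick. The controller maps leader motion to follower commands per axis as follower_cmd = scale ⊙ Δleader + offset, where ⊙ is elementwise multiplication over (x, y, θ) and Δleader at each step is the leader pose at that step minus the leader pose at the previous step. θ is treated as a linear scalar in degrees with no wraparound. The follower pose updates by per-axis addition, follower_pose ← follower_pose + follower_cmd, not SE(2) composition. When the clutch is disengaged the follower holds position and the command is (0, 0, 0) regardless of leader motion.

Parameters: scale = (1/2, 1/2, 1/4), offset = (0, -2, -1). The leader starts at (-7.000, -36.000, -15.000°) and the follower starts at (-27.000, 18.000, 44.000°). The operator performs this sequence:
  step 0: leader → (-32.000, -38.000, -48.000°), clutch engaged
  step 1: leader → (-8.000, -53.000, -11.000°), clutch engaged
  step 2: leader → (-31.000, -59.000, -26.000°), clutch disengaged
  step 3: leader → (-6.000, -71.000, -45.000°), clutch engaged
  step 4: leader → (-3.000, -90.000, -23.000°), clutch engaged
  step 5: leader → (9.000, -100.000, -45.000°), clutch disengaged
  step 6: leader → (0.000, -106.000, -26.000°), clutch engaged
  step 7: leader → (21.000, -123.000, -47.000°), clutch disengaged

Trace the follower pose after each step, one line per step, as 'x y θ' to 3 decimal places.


-39.500 15.000 34.750
-27.500 5.500 43.000
-27.500 5.500 43.000
-15.000 -2.500 37.250
-13.500 -14.000 41.750
-13.500 -14.000 41.750
-18.000 -19.000 45.500
-18.000 -19.000 45.500

step 0: Δleader=(-25.000, -2.000, -33.000°), engaged; cmd=(-12.500, -3.000, -9.250°) → follower=(-39.500, 15.000, 34.750°)
step 1: Δleader=(24.000, -15.000, 37.000°), engaged; cmd=(12.000, -9.500, 8.250°) → follower=(-27.500, 5.500, 43.000°)
step 2: Δleader=(-23.000, -6.000, -15.000°), disengaged; cmd=(0,0,0) → follower holds at (-27.500, 5.500, 43.000°)
step 3: Δleader=(25.000, -12.000, -19.000°), engaged; cmd=(12.500, -8.000, -5.750°) → follower=(-15.000, -2.500, 37.250°)
step 4: Δleader=(3.000, -19.000, 22.000°), engaged; cmd=(1.500, -11.500, 4.500°) → follower=(-13.500, -14.000, 41.750°)
step 5: Δleader=(12.000, -10.000, -22.000°), disengaged; cmd=(0,0,0) → follower holds at (-13.500, -14.000, 41.750°)
step 6: Δleader=(-9.000, -6.000, 19.000°), engaged; cmd=(-4.500, -5.000, 3.750°) → follower=(-18.000, -19.000, 45.500°)
step 7: Δleader=(21.000, -17.000, -21.000°), disengaged; cmd=(0,0,0) → follower holds at (-18.000, -19.000, 45.500°)


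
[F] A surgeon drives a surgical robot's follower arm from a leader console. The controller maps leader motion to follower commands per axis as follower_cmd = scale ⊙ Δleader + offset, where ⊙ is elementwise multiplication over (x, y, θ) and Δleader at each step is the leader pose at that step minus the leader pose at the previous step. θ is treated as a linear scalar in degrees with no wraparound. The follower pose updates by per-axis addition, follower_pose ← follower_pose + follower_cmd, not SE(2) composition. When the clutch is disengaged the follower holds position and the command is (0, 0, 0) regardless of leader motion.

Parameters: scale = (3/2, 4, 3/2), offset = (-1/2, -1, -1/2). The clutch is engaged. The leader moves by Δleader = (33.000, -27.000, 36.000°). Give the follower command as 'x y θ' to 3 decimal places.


49.000 -109.000 53.500

axis x: 3/2·33.000 + -1/2 = 49.000
axis y: 4·-27.000 + -1 = -109.000
axis θ: 3/2·36.000 + -1/2 = 53.500


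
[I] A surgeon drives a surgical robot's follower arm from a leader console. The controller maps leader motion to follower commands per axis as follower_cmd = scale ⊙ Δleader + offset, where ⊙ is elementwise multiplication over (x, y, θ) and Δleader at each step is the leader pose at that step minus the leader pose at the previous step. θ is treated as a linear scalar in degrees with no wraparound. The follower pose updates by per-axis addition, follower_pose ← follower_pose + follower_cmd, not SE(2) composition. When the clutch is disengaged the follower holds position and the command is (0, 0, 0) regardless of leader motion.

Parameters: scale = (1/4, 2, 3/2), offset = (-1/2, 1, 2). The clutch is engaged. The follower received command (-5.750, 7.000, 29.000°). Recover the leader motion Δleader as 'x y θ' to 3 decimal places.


axis x: (-5.750 − -1/2) / (1/4) = -21.000
axis y: (7.000 − 1) / (2) = 3.000
axis θ: (29.000 − 2) / (3/2) = 18.000

-21.000 3.000 18.000


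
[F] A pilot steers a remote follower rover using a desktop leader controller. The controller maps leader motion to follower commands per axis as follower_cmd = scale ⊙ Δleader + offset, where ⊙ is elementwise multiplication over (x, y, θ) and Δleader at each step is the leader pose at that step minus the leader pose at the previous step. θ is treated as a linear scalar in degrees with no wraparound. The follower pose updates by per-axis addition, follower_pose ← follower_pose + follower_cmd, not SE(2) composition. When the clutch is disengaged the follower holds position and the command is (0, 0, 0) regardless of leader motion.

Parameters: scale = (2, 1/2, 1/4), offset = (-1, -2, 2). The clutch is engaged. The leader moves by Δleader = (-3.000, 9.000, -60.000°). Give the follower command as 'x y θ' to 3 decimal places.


axis x: 2·-3.000 + -1 = -7.000
axis y: 1/2·9.000 + -2 = 2.500
axis θ: 1/4·-60.000 + 2 = -13.000

-7.000 2.500 -13.000


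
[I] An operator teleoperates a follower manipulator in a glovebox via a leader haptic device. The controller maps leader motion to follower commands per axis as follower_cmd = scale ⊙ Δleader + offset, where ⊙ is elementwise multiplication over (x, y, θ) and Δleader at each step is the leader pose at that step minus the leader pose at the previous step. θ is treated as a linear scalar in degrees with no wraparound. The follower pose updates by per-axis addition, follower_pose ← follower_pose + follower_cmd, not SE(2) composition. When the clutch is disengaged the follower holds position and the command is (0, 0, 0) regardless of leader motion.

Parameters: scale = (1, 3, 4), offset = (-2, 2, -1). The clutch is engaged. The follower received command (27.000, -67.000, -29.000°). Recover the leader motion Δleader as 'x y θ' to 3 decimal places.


axis x: (27.000 − -2) / (1) = 29.000
axis y: (-67.000 − 2) / (3) = -23.000
axis θ: (-29.000 − -1) / (4) = -7.000

29.000 -23.000 -7.000


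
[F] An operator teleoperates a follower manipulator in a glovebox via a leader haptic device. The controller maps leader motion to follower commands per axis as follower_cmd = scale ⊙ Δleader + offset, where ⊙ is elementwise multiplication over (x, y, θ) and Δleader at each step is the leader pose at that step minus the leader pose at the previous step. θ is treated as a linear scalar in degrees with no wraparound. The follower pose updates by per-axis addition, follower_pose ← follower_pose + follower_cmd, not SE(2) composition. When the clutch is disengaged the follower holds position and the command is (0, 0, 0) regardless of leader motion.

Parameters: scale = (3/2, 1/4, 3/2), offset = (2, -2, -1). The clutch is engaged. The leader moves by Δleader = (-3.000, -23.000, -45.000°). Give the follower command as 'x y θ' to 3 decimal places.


axis x: 3/2·-3.000 + 2 = -2.500
axis y: 1/4·-23.000 + -2 = -7.750
axis θ: 3/2·-45.000 + -1 = -68.500

-2.500 -7.750 -68.500


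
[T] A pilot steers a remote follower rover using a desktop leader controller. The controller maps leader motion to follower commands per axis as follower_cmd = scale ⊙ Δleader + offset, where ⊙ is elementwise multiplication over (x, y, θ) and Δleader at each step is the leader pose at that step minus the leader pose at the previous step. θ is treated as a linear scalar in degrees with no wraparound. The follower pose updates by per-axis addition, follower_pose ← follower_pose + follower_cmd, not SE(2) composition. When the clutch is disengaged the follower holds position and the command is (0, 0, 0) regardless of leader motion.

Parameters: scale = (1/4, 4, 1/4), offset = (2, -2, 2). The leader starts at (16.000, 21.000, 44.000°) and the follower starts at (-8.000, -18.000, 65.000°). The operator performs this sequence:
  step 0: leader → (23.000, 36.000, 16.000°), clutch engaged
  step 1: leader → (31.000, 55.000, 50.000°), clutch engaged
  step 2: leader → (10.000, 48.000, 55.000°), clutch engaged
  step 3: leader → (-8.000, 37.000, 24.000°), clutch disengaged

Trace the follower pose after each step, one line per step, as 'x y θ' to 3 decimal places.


-4.250 40.000 60.000
-0.250 114.000 70.500
-3.500 84.000 73.750
-3.500 84.000 73.750

step 0: Δleader=(7.000, 15.000, -28.000°), engaged; cmd=(3.750, 58.000, -5.000°) → follower=(-4.250, 40.000, 60.000°)
step 1: Δleader=(8.000, 19.000, 34.000°), engaged; cmd=(4.000, 74.000, 10.500°) → follower=(-0.250, 114.000, 70.500°)
step 2: Δleader=(-21.000, -7.000, 5.000°), engaged; cmd=(-3.250, -30.000, 3.250°) → follower=(-3.500, 84.000, 73.750°)
step 3: Δleader=(-18.000, -11.000, -31.000°), disengaged; cmd=(0,0,0) → follower holds at (-3.500, 84.000, 73.750°)


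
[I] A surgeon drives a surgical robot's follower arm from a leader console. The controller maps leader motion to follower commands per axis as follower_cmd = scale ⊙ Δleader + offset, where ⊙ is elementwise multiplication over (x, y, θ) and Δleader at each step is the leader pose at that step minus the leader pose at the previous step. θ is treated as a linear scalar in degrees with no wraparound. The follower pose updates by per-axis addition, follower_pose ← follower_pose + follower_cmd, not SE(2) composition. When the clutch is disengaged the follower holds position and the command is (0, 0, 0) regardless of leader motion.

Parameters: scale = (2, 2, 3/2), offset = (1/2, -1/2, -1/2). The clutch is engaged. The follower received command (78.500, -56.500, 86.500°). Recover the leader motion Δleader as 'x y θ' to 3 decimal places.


39.000 -28.000 58.000

axis x: (78.500 − 1/2) / (2) = 39.000
axis y: (-56.500 − -1/2) / (2) = -28.000
axis θ: (86.500 − -1/2) / (3/2) = 58.000


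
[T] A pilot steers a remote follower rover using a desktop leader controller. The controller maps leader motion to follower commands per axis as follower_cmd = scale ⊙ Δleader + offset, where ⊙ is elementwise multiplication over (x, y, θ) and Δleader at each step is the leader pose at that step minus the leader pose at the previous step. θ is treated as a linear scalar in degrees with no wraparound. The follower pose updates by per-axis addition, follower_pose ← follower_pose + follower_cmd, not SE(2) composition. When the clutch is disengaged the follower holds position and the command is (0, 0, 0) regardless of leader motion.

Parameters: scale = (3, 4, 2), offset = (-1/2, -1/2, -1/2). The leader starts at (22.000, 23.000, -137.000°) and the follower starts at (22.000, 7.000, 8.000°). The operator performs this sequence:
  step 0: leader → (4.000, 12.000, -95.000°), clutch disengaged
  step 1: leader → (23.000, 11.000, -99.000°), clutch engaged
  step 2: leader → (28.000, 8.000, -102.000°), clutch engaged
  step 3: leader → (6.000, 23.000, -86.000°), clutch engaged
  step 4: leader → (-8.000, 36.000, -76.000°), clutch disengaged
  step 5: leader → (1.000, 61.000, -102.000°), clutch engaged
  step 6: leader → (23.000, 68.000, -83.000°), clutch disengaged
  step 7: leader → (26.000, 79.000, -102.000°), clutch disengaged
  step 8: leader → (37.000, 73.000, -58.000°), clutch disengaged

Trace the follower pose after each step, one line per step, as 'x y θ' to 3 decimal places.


step 0: Δleader=(-18.000, -11.000, 42.000°), disengaged; cmd=(0,0,0) → follower holds at (22.000, 7.000, 8.000°)
step 1: Δleader=(19.000, -1.000, -4.000°), engaged; cmd=(56.500, -4.500, -8.500°) → follower=(78.500, 2.500, -0.500°)
step 2: Δleader=(5.000, -3.000, -3.000°), engaged; cmd=(14.500, -12.500, -6.500°) → follower=(93.000, -10.000, -7.000°)
step 3: Δleader=(-22.000, 15.000, 16.000°), engaged; cmd=(-66.500, 59.500, 31.500°) → follower=(26.500, 49.500, 24.500°)
step 4: Δleader=(-14.000, 13.000, 10.000°), disengaged; cmd=(0,0,0) → follower holds at (26.500, 49.500, 24.500°)
step 5: Δleader=(9.000, 25.000, -26.000°), engaged; cmd=(26.500, 99.500, -52.500°) → follower=(53.000, 149.000, -28.000°)
step 6: Δleader=(22.000, 7.000, 19.000°), disengaged; cmd=(0,0,0) → follower holds at (53.000, 149.000, -28.000°)
step 7: Δleader=(3.000, 11.000, -19.000°), disengaged; cmd=(0,0,0) → follower holds at (53.000, 149.000, -28.000°)
step 8: Δleader=(11.000, -6.000, 44.000°), disengaged; cmd=(0,0,0) → follower holds at (53.000, 149.000, -28.000°)

22.000 7.000 8.000
78.500 2.500 -0.500
93.000 -10.000 -7.000
26.500 49.500 24.500
26.500 49.500 24.500
53.000 149.000 -28.000
53.000 149.000 -28.000
53.000 149.000 -28.000
53.000 149.000 -28.000


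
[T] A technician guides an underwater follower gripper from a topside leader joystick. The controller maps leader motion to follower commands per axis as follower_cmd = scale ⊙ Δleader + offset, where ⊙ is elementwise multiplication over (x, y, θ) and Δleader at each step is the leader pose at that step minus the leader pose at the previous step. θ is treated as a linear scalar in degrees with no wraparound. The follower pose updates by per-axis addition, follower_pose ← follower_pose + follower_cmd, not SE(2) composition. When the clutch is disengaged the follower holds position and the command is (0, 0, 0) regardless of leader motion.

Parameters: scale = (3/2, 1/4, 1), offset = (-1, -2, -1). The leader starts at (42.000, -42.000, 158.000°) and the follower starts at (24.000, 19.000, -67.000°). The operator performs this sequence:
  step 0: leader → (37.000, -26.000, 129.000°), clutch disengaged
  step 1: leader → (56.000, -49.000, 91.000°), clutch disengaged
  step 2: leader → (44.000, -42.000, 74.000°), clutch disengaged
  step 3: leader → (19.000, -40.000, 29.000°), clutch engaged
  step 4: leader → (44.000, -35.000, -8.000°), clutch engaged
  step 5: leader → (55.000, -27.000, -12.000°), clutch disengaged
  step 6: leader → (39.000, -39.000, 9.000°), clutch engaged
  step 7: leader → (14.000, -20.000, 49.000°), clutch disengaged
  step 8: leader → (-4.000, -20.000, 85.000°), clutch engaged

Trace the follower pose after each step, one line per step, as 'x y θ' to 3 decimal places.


24.000 19.000 -67.000
24.000 19.000 -67.000
24.000 19.000 -67.000
-14.500 17.500 -113.000
22.000 16.750 -151.000
22.000 16.750 -151.000
-3.000 11.750 -131.000
-3.000 11.750 -131.000
-31.000 9.750 -96.000

step 0: Δleader=(-5.000, 16.000, -29.000°), disengaged; cmd=(0,0,0) → follower holds at (24.000, 19.000, -67.000°)
step 1: Δleader=(19.000, -23.000, -38.000°), disengaged; cmd=(0,0,0) → follower holds at (24.000, 19.000, -67.000°)
step 2: Δleader=(-12.000, 7.000, -17.000°), disengaged; cmd=(0,0,0) → follower holds at (24.000, 19.000, -67.000°)
step 3: Δleader=(-25.000, 2.000, -45.000°), engaged; cmd=(-38.500, -1.500, -46.000°) → follower=(-14.500, 17.500, -113.000°)
step 4: Δleader=(25.000, 5.000, -37.000°), engaged; cmd=(36.500, -0.750, -38.000°) → follower=(22.000, 16.750, -151.000°)
step 5: Δleader=(11.000, 8.000, -4.000°), disengaged; cmd=(0,0,0) → follower holds at (22.000, 16.750, -151.000°)
step 6: Δleader=(-16.000, -12.000, 21.000°), engaged; cmd=(-25.000, -5.000, 20.000°) → follower=(-3.000, 11.750, -131.000°)
step 7: Δleader=(-25.000, 19.000, 40.000°), disengaged; cmd=(0,0,0) → follower holds at (-3.000, 11.750, -131.000°)
step 8: Δleader=(-18.000, 0.000, 36.000°), engaged; cmd=(-28.000, -2.000, 35.000°) → follower=(-31.000, 9.750, -96.000°)


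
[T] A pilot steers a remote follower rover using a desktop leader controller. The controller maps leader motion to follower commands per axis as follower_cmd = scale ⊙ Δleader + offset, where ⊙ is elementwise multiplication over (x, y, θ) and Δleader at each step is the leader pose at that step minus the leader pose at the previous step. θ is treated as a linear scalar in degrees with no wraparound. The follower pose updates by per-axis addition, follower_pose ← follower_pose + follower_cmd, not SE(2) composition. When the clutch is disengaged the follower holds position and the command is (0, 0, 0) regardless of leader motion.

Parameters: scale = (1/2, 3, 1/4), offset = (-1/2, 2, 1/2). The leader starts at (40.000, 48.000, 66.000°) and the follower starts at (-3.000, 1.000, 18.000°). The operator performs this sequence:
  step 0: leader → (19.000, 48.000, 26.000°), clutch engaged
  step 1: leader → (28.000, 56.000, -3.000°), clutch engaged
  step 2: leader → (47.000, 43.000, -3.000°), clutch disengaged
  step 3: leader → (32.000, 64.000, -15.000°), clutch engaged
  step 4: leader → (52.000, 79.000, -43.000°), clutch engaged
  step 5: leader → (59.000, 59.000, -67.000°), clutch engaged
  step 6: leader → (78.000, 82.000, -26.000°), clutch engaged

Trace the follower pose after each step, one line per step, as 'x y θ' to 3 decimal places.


step 0: Δleader=(-21.000, 0.000, -40.000°), engaged; cmd=(-11.000, 2.000, -9.500°) → follower=(-14.000, 3.000, 8.500°)
step 1: Δleader=(9.000, 8.000, -29.000°), engaged; cmd=(4.000, 26.000, -6.750°) → follower=(-10.000, 29.000, 1.750°)
step 2: Δleader=(19.000, -13.000, 0.000°), disengaged; cmd=(0,0,0) → follower holds at (-10.000, 29.000, 1.750°)
step 3: Δleader=(-15.000, 21.000, -12.000°), engaged; cmd=(-8.000, 65.000, -2.500°) → follower=(-18.000, 94.000, -0.750°)
step 4: Δleader=(20.000, 15.000, -28.000°), engaged; cmd=(9.500, 47.000, -6.500°) → follower=(-8.500, 141.000, -7.250°)
step 5: Δleader=(7.000, -20.000, -24.000°), engaged; cmd=(3.000, -58.000, -5.500°) → follower=(-5.500, 83.000, -12.750°)
step 6: Δleader=(19.000, 23.000, 41.000°), engaged; cmd=(9.000, 71.000, 10.750°) → follower=(3.500, 154.000, -2.000°)

-14.000 3.000 8.500
-10.000 29.000 1.750
-10.000 29.000 1.750
-18.000 94.000 -0.750
-8.500 141.000 -7.250
-5.500 83.000 -12.750
3.500 154.000 -2.000


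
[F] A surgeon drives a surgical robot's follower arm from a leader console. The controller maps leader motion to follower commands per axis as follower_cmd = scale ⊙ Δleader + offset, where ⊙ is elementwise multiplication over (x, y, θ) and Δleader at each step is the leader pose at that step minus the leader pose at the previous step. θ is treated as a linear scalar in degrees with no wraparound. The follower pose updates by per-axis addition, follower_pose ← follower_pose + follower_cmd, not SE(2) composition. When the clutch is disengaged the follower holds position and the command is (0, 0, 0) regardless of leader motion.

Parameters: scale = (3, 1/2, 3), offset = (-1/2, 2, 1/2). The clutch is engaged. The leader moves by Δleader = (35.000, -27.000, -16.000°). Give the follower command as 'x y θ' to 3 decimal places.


104.500 -11.500 -47.500

axis x: 3·35.000 + -1/2 = 104.500
axis y: 1/2·-27.000 + 2 = -11.500
axis θ: 3·-16.000 + 1/2 = -47.500


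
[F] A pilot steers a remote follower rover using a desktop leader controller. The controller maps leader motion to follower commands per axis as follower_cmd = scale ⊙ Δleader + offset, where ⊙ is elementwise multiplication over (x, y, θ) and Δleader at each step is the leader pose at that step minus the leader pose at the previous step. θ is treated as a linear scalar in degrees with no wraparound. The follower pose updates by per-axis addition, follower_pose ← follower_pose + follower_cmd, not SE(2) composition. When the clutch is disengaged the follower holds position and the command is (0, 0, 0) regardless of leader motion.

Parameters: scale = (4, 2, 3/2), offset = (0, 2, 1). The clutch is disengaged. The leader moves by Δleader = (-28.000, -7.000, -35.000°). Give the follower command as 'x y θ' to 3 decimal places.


0.000 0.000 0.000

clutch disengaged → follower holds; cmd = (0, 0, 0)


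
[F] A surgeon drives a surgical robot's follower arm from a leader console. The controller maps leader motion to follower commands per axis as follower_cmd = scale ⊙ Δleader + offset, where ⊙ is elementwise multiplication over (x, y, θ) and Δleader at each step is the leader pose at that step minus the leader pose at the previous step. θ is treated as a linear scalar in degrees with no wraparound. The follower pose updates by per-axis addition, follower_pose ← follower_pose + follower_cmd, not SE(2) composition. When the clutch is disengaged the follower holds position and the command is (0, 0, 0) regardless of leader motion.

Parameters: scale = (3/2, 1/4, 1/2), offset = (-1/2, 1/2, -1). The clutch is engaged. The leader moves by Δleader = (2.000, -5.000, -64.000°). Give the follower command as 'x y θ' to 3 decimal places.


2.500 -0.750 -33.000

axis x: 3/2·2.000 + -1/2 = 2.500
axis y: 1/4·-5.000 + 1/2 = -0.750
axis θ: 1/2·-64.000 + -1 = -33.000


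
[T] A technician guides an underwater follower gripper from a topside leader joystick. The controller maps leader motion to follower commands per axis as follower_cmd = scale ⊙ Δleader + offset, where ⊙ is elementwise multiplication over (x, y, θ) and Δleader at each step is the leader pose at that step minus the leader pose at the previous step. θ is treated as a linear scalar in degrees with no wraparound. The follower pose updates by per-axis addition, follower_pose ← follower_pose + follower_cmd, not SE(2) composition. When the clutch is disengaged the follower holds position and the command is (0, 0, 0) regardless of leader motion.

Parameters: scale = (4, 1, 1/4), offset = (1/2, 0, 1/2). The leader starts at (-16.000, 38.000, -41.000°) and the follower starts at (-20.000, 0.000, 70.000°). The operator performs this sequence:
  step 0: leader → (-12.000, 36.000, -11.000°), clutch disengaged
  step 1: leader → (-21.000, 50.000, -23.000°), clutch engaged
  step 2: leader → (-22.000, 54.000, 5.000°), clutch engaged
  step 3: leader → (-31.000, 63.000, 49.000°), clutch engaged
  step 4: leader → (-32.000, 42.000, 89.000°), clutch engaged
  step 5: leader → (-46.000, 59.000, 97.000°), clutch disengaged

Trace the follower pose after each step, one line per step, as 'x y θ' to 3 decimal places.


step 0: Δleader=(4.000, -2.000, 30.000°), disengaged; cmd=(0,0,0) → follower holds at (-20.000, 0.000, 70.000°)
step 1: Δleader=(-9.000, 14.000, -12.000°), engaged; cmd=(-35.500, 14.000, -2.500°) → follower=(-55.500, 14.000, 67.500°)
step 2: Δleader=(-1.000, 4.000, 28.000°), engaged; cmd=(-3.500, 4.000, 7.500°) → follower=(-59.000, 18.000, 75.000°)
step 3: Δleader=(-9.000, 9.000, 44.000°), engaged; cmd=(-35.500, 9.000, 11.500°) → follower=(-94.500, 27.000, 86.500°)
step 4: Δleader=(-1.000, -21.000, 40.000°), engaged; cmd=(-3.500, -21.000, 10.500°) → follower=(-98.000, 6.000, 97.000°)
step 5: Δleader=(-14.000, 17.000, 8.000°), disengaged; cmd=(0,0,0) → follower holds at (-98.000, 6.000, 97.000°)

-20.000 0.000 70.000
-55.500 14.000 67.500
-59.000 18.000 75.000
-94.500 27.000 86.500
-98.000 6.000 97.000
-98.000 6.000 97.000


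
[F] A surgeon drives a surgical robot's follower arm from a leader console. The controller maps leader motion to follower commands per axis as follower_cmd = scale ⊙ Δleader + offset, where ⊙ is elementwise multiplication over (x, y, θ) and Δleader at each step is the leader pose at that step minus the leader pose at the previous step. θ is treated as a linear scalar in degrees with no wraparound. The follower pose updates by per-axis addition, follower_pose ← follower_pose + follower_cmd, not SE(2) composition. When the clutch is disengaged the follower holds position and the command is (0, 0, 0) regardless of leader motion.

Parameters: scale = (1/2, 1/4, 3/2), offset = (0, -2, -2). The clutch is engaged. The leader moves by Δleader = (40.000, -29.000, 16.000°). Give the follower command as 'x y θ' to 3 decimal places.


20.000 -9.250 22.000

axis x: 1/2·40.000 + 0 = 20.000
axis y: 1/4·-29.000 + -2 = -9.250
axis θ: 3/2·16.000 + -2 = 22.000


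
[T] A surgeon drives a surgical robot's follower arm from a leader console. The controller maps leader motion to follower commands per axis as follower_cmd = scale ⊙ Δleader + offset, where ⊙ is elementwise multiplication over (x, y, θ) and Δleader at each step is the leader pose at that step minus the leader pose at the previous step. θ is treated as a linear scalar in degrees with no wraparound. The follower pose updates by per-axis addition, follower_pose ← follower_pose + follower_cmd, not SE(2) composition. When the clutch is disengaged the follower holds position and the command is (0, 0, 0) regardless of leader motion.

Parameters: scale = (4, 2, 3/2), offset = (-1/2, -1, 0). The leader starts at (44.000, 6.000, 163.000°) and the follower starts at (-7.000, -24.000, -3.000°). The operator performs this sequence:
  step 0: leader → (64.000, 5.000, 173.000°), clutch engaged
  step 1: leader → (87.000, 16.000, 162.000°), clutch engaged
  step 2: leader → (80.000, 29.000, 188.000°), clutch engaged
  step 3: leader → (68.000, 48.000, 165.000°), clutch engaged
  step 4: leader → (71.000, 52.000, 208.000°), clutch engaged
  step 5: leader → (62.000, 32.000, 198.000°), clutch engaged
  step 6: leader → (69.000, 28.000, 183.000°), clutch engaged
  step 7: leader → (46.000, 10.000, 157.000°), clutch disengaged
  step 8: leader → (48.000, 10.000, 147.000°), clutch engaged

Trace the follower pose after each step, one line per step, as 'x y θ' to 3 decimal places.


72.500 -27.000 12.000
164.000 -6.000 -4.500
135.500 19.000 34.500
87.000 56.000 0.000
98.500 63.000 64.500
62.000 22.000 49.500
89.500 13.000 27.000
89.500 13.000 27.000
97.000 12.000 12.000

step 0: Δleader=(20.000, -1.000, 10.000°), engaged; cmd=(79.500, -3.000, 15.000°) → follower=(72.500, -27.000, 12.000°)
step 1: Δleader=(23.000, 11.000, -11.000°), engaged; cmd=(91.500, 21.000, -16.500°) → follower=(164.000, -6.000, -4.500°)
step 2: Δleader=(-7.000, 13.000, 26.000°), engaged; cmd=(-28.500, 25.000, 39.000°) → follower=(135.500, 19.000, 34.500°)
step 3: Δleader=(-12.000, 19.000, -23.000°), engaged; cmd=(-48.500, 37.000, -34.500°) → follower=(87.000, 56.000, 0.000°)
step 4: Δleader=(3.000, 4.000, 43.000°), engaged; cmd=(11.500, 7.000, 64.500°) → follower=(98.500, 63.000, 64.500°)
step 5: Δleader=(-9.000, -20.000, -10.000°), engaged; cmd=(-36.500, -41.000, -15.000°) → follower=(62.000, 22.000, 49.500°)
step 6: Δleader=(7.000, -4.000, -15.000°), engaged; cmd=(27.500, -9.000, -22.500°) → follower=(89.500, 13.000, 27.000°)
step 7: Δleader=(-23.000, -18.000, -26.000°), disengaged; cmd=(0,0,0) → follower holds at (89.500, 13.000, 27.000°)
step 8: Δleader=(2.000, 0.000, -10.000°), engaged; cmd=(7.500, -1.000, -15.000°) → follower=(97.000, 12.000, 12.000°)


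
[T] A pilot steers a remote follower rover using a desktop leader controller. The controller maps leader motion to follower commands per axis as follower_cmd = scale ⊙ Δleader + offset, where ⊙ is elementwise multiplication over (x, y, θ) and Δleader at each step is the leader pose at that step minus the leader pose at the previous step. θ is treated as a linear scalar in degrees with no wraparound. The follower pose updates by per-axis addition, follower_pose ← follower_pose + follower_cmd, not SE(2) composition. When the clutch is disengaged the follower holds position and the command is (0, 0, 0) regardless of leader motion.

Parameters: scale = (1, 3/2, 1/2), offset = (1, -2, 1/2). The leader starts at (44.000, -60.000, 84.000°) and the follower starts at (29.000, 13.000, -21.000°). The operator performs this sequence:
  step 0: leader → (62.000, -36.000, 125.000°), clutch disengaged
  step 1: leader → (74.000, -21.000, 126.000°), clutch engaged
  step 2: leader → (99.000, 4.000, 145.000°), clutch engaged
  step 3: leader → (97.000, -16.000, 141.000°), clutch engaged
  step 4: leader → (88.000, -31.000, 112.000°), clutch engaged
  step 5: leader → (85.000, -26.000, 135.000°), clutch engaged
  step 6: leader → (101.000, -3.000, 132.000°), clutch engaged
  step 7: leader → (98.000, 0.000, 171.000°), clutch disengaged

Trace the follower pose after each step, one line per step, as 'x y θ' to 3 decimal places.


29.000 13.000 -21.000
42.000 33.500 -20.000
68.000 69.000 -10.000
67.000 37.000 -11.500
59.000 12.500 -25.500
57.000 18.000 -13.500
74.000 50.500 -14.500
74.000 50.500 -14.500

step 0: Δleader=(18.000, 24.000, 41.000°), disengaged; cmd=(0,0,0) → follower holds at (29.000, 13.000, -21.000°)
step 1: Δleader=(12.000, 15.000, 1.000°), engaged; cmd=(13.000, 20.500, 1.000°) → follower=(42.000, 33.500, -20.000°)
step 2: Δleader=(25.000, 25.000, 19.000°), engaged; cmd=(26.000, 35.500, 10.000°) → follower=(68.000, 69.000, -10.000°)
step 3: Δleader=(-2.000, -20.000, -4.000°), engaged; cmd=(-1.000, -32.000, -1.500°) → follower=(67.000, 37.000, -11.500°)
step 4: Δleader=(-9.000, -15.000, -29.000°), engaged; cmd=(-8.000, -24.500, -14.000°) → follower=(59.000, 12.500, -25.500°)
step 5: Δleader=(-3.000, 5.000, 23.000°), engaged; cmd=(-2.000, 5.500, 12.000°) → follower=(57.000, 18.000, -13.500°)
step 6: Δleader=(16.000, 23.000, -3.000°), engaged; cmd=(17.000, 32.500, -1.000°) → follower=(74.000, 50.500, -14.500°)
step 7: Δleader=(-3.000, 3.000, 39.000°), disengaged; cmd=(0,0,0) → follower holds at (74.000, 50.500, -14.500°)


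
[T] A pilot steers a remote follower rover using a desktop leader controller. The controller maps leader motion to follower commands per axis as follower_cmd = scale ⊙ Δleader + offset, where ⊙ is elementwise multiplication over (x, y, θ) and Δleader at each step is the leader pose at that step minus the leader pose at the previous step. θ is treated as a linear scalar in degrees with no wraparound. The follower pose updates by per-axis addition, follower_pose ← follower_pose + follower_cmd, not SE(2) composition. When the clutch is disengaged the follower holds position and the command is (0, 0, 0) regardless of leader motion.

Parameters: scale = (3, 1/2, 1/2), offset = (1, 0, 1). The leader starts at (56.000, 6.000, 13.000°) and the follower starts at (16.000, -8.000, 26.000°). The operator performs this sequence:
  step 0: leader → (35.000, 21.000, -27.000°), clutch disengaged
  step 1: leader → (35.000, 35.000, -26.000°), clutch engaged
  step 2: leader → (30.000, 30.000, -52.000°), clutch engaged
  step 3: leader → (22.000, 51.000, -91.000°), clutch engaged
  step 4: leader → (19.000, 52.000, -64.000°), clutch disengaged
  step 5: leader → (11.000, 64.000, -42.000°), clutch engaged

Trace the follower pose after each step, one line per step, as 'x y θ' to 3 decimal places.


step 0: Δleader=(-21.000, 15.000, -40.000°), disengaged; cmd=(0,0,0) → follower holds at (16.000, -8.000, 26.000°)
step 1: Δleader=(0.000, 14.000, 1.000°), engaged; cmd=(1.000, 7.000, 1.500°) → follower=(17.000, -1.000, 27.500°)
step 2: Δleader=(-5.000, -5.000, -26.000°), engaged; cmd=(-14.000, -2.500, -12.000°) → follower=(3.000, -3.500, 15.500°)
step 3: Δleader=(-8.000, 21.000, -39.000°), engaged; cmd=(-23.000, 10.500, -18.500°) → follower=(-20.000, 7.000, -3.000°)
step 4: Δleader=(-3.000, 1.000, 27.000°), disengaged; cmd=(0,0,0) → follower holds at (-20.000, 7.000, -3.000°)
step 5: Δleader=(-8.000, 12.000, 22.000°), engaged; cmd=(-23.000, 6.000, 12.000°) → follower=(-43.000, 13.000, 9.000°)

16.000 -8.000 26.000
17.000 -1.000 27.500
3.000 -3.500 15.500
-20.000 7.000 -3.000
-20.000 7.000 -3.000
-43.000 13.000 9.000
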